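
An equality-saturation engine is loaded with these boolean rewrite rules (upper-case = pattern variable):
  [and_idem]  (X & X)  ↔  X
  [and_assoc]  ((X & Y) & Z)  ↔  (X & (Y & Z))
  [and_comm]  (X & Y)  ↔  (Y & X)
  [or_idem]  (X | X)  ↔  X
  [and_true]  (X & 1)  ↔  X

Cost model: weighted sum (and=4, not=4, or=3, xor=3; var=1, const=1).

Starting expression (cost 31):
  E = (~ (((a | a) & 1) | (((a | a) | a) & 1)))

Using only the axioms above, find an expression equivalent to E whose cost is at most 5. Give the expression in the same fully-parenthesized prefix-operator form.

step 1: or_idem (→) rewrites (a | a) into a, now (~ (((a | a) & 1) | ((a | a) & 1)))
step 2: or_idem (→) rewrites (((a | a) & 1) | ((a | a) & 1)) into ((a | a) & 1), now (~ ((a | a) & 1))
step 3: and_true (→) rewrites ((a | a) & 1) into (a | a), now (~ (a | a))
step 4: or_idem (→) rewrites (a | a) into a, reaching cost 5 (bound 5)

(~ a)   [cost 5]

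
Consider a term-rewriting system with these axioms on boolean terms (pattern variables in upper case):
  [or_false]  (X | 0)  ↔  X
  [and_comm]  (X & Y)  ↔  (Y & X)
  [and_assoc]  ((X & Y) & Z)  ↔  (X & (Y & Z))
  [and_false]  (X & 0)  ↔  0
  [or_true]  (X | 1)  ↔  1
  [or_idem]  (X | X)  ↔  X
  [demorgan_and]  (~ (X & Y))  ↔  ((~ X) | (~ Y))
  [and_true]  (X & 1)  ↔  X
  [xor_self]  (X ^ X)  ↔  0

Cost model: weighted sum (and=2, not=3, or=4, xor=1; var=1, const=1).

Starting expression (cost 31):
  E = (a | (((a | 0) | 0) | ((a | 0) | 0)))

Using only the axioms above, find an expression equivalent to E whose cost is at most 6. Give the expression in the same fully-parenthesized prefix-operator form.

step 1: or_idem (→) rewrites (((a | 0) | 0) | ((a | 0) | 0)) into ((a | 0) | 0), now (a | ((a | 0) | 0))
step 2: or_false (→) rewrites ((a | 0) | 0) into (a | 0), now (a | (a | 0))
step 3: or_false (→) rewrites (a | 0) into a, reaching cost 6 (bound 6)

(a | a)   [cost 6]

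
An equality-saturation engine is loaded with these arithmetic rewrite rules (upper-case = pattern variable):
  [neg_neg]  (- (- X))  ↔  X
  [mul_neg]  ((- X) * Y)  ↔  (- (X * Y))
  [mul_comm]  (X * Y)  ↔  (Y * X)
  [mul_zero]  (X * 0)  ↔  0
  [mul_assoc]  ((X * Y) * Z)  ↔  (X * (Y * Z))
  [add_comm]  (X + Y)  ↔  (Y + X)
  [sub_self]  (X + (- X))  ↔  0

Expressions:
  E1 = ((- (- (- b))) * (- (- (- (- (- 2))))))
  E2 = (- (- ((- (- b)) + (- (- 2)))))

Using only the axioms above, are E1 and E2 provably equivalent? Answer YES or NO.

The axioms are sound identities: if E1 ↔* E2 then E1 and E2 evaluate identically under any assignment.
Under b=0: E1 evaluates to 0, E2 to 2. Distinct ⇒ no rewrite sequence connects them.

NO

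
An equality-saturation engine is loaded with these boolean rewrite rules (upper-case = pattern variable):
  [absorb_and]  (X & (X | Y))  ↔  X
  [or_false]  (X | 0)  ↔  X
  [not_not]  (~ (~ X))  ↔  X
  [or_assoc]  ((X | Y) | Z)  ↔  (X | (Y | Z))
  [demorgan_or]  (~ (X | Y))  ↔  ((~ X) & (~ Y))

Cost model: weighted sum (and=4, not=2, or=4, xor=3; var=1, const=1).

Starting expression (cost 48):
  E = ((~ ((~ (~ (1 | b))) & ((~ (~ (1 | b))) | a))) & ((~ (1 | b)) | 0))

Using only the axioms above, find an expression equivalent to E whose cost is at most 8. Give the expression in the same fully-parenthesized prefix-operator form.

(~ (1 | b))   [cost 8]

1. [absorb_and →] ((~ (~ (1 | b))) & ((~ (~ (1 | b))) | a))  →  (~ (~ (1 | b)));  E = ((~ (~ (~ (1 | b)))) & ((~ (1 | b)) | 0))
2. [not_not →] (~ (~ (1 | b)))  →  (1 | b);  E = ((~ (1 | b)) & ((~ (1 | b)) | 0))
3. [absorb_and →] ((~ (1 | b)) & ((~ (1 | b)) | 0))  →  (~ (1 | b));  cost 8 ≤ 8, done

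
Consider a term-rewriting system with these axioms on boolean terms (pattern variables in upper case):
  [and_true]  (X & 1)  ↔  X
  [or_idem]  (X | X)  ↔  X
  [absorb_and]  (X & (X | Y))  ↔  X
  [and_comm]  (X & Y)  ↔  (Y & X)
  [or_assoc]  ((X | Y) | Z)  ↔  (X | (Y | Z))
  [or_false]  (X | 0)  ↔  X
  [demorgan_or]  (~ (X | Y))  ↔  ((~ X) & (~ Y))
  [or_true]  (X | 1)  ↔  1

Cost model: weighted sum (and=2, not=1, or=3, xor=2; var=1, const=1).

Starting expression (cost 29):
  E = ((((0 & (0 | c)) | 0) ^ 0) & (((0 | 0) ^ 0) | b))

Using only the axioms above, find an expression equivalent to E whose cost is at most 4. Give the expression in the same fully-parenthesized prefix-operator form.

(1) (0 & (0 | c))  =[absorb_and →]=  0    ⊢ (((0 | 0) ^ 0) & (((0 | 0) ^ 0) | b))
(2) (((0 | 0) ^ 0) & (((0 | 0) ^ 0) | b))  =[absorb_and →]=  ((0 | 0) ^ 0)
(3) (0 | 0)  =[or_idem →]=  0    ⊢ cost 4, within 4

(0 ^ 0)   [cost 4]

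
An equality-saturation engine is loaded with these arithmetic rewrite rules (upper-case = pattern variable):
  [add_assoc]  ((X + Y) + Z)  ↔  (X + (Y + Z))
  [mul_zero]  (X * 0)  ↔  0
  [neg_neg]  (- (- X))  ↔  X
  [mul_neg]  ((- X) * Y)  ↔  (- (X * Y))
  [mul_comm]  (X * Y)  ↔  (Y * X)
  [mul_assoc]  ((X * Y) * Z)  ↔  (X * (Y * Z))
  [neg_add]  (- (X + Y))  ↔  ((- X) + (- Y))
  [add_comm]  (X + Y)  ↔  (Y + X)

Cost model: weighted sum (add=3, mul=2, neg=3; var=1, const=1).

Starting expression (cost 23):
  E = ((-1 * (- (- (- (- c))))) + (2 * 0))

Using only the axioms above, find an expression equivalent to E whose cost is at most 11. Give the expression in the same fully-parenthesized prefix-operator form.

((-1 * c) + (2 * 0))   [cost 11]

(1) (- (- c))  =[neg_neg →]=  c    ⊢ ((-1 * (- (- c))) + (2 * 0))
(2) (- (- c))  =[neg_neg →]=  c    ⊢ cost 11, within 11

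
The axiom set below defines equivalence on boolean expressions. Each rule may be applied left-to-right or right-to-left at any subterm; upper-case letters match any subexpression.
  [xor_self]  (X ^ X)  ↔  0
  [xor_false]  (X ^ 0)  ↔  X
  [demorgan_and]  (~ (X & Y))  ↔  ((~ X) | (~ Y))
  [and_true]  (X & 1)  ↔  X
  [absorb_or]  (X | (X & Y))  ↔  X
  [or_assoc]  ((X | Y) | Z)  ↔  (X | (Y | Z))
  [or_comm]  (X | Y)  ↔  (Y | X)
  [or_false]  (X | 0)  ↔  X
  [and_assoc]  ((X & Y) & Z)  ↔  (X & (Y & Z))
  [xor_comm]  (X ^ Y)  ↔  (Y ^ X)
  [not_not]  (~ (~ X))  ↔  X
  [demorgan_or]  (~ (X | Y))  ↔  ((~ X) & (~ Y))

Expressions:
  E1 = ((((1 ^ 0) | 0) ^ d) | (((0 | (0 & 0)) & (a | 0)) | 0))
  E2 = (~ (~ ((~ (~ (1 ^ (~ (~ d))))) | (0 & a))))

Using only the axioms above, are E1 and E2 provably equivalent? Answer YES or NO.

YES

1. [or_false →] (((0 | (0 & 0)) & (a | 0)) | 0)  →  ((0 | (0 & 0)) & (a | 0));  E1 = ((((1 ^ 0) | 0) ^ d) | ((0 | (0 & 0)) & (a | 0)))
2. [absorb_or →] (0 | (0 & 0))  →  0;  E1 = ((((1 ^ 0) | 0) ^ d) | (0 & (a | 0)))
3. [xor_false →] (1 ^ 0)  →  1;  E1 = (((1 | 0) ^ d) | (0 & (a | 0)))
4. [or_false →] (a | 0)  →  a;  E1 = (((1 | 0) ^ d) | (0 & a))
5. [or_false →] (1 | 0)  →  1;  E1 = ((1 ^ d) | (0 & a))
6. [not_not ←] (1 ^ d)  →  (~ (~ (1 ^ d)));  E1 = ((~ (~ (1 ^ d))) | (0 & a))
7. [not_not ←] d  →  (~ (~ d));  E1 = ((~ (~ (1 ^ (~ (~ d))))) | (0 & a))
8. [not_not ←] ((~ (~ (1 ^ (~ (~ d))))) | (0 & a))  →  (~ (~ ((~ (~ (1 ^ (~ (~ d))))) | (0 & a))));  this is E2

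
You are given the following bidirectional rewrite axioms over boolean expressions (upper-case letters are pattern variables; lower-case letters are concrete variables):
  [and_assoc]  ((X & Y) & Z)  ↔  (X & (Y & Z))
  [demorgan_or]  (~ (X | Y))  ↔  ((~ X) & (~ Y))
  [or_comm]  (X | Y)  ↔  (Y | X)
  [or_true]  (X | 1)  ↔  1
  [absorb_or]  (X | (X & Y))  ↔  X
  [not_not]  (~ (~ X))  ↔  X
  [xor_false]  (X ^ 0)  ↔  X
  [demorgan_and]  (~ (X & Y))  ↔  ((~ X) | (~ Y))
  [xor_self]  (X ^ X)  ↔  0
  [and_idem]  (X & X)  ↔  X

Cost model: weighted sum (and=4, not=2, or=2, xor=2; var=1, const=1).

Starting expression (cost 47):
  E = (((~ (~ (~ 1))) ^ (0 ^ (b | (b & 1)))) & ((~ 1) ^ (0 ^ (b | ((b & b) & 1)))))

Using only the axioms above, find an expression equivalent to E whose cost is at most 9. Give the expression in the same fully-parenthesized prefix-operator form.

((~ 1) ^ (0 ^ b))   [cost 9]

1. [and_idem →] (b & b)  →  b;  E = (((~ (~ (~ 1))) ^ (0 ^ (b | (b & 1)))) & ((~ 1) ^ (0 ^ (b | (b & 1)))))
2. [not_not →] (~ (~ (~ 1)))  →  (~ 1);  E = (((~ 1) ^ (0 ^ (b | (b & 1)))) & ((~ 1) ^ (0 ^ (b | (b & 1)))))
3. [and_idem →] (((~ 1) ^ (0 ^ (b | (b & 1)))) & ((~ 1) ^ (0 ^ (b | (b & 1)))))  →  ((~ 1) ^ (0 ^ (b | (b & 1))))
4. [absorb_or →] (b | (b & 1))  →  b;  cost 9 ≤ 9, done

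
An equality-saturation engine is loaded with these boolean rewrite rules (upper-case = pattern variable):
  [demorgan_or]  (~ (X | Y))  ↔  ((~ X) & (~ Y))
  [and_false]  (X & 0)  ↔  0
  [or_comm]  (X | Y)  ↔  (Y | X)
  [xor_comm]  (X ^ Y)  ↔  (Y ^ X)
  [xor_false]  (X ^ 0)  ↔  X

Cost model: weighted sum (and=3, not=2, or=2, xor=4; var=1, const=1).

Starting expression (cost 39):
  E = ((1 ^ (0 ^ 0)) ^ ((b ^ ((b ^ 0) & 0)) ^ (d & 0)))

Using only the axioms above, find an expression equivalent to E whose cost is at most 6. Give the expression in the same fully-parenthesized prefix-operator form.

(b ^ 1)   [cost 6]

step 1: xor_false (→) rewrites (b ^ 0) into b, now ((1 ^ (0 ^ 0)) ^ ((b ^ (b & 0)) ^ (d & 0)))
step 2: xor_false (→) rewrites (0 ^ 0) into 0, now ((1 ^ 0) ^ ((b ^ (b & 0)) ^ (d & 0)))
step 3: xor_false (→) rewrites (1 ^ 0) into 1, now (1 ^ ((b ^ (b & 0)) ^ (d & 0)))
step 4: xor_comm (→) rewrites (1 ^ ((b ^ (b & 0)) ^ (d & 0))) into (((b ^ (b & 0)) ^ (d & 0)) ^ 1)
step 5: and_false (→) rewrites (b & 0) into 0, now (((b ^ 0) ^ (d & 0)) ^ 1)
step 6: and_false (→) rewrites (d & 0) into 0, now (((b ^ 0) ^ 0) ^ 1)
step 7: xor_false (→) rewrites ((b ^ 0) ^ 0) into (b ^ 0), now ((b ^ 0) ^ 1)
step 8: xor_false (→) rewrites (b ^ 0) into b, reaching cost 6 (bound 6)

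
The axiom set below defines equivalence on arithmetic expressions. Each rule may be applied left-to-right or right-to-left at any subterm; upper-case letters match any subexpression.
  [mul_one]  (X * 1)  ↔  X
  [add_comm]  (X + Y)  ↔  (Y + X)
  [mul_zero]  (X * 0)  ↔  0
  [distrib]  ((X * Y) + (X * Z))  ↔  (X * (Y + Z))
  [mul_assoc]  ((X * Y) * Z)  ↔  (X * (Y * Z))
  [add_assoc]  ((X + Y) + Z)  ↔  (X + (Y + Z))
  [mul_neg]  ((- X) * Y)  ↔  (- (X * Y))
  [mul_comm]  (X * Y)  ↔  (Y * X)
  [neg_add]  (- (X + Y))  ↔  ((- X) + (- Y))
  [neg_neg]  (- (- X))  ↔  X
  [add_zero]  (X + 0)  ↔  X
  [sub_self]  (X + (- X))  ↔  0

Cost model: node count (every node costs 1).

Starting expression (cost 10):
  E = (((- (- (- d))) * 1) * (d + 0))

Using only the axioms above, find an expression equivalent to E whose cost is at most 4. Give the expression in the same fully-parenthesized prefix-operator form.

((- d) * d)   [cost 4]

1. [neg_neg →] (- (- (- d)))  →  (- d);  E = (((- d) * 1) * (d + 0))
2. [add_zero →] (d + 0)  →  d;  E = (((- d) * 1) * d)
3. [mul_one →] ((- d) * 1)  →  (- d);  cost 4 ≤ 4, done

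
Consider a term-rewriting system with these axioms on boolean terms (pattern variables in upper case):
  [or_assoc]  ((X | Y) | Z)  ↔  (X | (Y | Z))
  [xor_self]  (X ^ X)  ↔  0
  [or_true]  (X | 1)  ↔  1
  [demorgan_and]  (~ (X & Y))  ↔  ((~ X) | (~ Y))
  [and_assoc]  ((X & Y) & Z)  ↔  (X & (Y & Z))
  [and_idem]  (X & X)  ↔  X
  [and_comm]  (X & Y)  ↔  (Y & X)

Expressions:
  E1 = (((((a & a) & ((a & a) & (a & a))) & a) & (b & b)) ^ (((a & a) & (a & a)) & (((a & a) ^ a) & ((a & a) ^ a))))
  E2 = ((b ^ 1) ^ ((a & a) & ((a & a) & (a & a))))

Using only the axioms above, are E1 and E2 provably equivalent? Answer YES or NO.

All listed rules preserve value, hence provable equivalence implies equal values everywhere; look for a separating assignment.
a=0, b=0 gives E1 ↦ 0, E2 ↦ 1; values differ ⇒ not provably equivalent.

NO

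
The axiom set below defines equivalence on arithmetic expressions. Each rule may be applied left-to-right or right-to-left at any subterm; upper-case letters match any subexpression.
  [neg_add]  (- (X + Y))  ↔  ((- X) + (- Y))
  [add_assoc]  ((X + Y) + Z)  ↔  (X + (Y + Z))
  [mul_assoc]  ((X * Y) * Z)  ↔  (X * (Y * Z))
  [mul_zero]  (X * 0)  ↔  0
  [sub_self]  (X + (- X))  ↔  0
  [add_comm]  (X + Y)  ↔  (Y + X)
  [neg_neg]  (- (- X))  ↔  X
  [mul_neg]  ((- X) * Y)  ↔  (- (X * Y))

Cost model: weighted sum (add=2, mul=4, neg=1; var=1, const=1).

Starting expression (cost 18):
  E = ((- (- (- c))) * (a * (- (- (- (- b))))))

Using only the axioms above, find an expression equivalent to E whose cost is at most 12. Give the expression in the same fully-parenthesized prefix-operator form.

1. [neg_neg →] (- (- b))  →  b;  E = ((- (- (- c))) * (a * (- (- b))))
2. [neg_neg →] (- (- (- c)))  →  (- c);  E = ((- c) * (a * (- (- b))))
3. [neg_neg →] (- (- b))  →  b;  cost 12 ≤ 12, done

((- c) * (a * b))   [cost 12]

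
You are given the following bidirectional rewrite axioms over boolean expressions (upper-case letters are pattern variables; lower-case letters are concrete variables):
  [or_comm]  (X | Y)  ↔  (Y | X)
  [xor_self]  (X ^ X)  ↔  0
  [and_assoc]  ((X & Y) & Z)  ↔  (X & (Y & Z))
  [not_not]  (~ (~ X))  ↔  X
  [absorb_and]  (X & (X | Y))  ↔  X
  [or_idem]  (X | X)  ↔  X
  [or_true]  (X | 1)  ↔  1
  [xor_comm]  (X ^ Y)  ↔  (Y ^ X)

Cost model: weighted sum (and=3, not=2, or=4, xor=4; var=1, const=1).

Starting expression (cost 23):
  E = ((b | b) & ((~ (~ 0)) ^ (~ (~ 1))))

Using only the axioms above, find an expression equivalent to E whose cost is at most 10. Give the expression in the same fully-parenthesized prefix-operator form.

(b & (0 ^ 1))   [cost 10]

step 1: not_not (→) rewrites (~ (~ 0)) into 0, now ((b | b) & (0 ^ (~ (~ 1))))
step 2: not_not (→) rewrites (~ (~ 1)) into 1, now ((b | b) & (0 ^ 1))
step 3: or_idem (→) rewrites (b | b) into b, reaching cost 10 (bound 10)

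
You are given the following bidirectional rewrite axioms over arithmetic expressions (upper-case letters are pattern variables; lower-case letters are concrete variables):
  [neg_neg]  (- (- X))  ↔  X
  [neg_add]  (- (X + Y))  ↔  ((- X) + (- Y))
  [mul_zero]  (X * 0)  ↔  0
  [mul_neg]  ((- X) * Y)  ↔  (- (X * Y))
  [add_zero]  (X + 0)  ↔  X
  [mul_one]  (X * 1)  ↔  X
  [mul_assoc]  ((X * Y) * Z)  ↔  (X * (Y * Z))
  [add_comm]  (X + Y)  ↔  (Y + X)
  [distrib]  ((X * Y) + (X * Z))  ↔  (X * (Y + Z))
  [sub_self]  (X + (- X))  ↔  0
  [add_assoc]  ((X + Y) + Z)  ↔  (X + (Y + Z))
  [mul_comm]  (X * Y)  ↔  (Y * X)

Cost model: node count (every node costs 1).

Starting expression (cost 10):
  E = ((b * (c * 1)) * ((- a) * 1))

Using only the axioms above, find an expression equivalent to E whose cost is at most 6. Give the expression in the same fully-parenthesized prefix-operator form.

((b * c) * (- a))   [cost 6]

1. [mul_neg →] ((- a) * 1)  →  (- (a * 1));  E = ((b * (c * 1)) * (- (a * 1)))
2. [mul_one →] (c * 1)  →  c;  E = ((b * c) * (- (a * 1)))
3. [mul_one →] (a * 1)  →  a;  cost 6 ≤ 6, done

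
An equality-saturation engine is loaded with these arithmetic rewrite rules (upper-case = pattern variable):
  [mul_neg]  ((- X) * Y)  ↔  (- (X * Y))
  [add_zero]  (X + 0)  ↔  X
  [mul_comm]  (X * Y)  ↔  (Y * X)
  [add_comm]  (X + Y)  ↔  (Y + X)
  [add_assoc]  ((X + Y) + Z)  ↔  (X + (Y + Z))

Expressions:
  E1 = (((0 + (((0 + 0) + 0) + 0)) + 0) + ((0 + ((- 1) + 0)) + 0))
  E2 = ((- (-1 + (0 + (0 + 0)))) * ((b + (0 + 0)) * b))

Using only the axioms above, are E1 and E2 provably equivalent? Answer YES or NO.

The axioms are sound identities: if E1 ↔* E2 then E1 and E2 evaluate identically under any assignment.
Under b=0: E1 evaluates to -1, E2 to 0. Distinct ⇒ no rewrite sequence connects them.

NO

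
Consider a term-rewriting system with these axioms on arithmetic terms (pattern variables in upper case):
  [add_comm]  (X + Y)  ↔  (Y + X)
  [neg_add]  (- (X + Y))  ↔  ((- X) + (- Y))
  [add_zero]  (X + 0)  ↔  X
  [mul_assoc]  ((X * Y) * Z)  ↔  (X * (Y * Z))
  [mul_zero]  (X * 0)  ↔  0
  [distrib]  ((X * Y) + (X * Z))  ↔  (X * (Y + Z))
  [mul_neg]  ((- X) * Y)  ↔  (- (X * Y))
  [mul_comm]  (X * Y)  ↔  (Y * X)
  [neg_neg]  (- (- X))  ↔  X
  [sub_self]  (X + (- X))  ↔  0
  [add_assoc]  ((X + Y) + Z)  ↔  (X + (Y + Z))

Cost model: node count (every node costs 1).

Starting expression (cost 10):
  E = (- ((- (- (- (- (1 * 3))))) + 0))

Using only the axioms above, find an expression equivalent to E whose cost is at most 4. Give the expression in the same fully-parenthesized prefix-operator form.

(- (1 * 3))   [cost 4]

(1) (- (- (1 * 3)))  =[neg_neg →]=  (1 * 3)    ⊢ (- ((- (- (1 * 3))) + 0))
(2) ((- (- (1 * 3))) + 0)  =[add_zero →]=  (- (- (1 * 3)))    ⊢ (- (- (- (1 * 3))))
(3) (- (- (1 * 3)))  =[neg_neg →]=  (1 * 3)    ⊢ cost 4, within 4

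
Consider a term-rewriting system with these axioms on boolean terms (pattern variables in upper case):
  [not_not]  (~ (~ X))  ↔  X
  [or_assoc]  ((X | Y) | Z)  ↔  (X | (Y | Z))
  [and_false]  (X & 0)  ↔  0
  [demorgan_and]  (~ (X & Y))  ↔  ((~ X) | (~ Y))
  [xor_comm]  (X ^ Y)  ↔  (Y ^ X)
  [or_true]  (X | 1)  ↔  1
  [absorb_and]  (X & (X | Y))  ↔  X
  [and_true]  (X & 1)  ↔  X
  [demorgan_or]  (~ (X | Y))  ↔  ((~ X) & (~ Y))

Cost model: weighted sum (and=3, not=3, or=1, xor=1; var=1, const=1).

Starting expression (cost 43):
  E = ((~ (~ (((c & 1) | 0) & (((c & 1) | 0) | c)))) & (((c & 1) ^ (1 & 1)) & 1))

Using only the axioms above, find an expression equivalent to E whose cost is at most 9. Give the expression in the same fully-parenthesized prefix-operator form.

1. [not_not →] (~ (~ (((c & 1) | 0) & (((c & 1) | 0) | c))))  →  (((c & 1) | 0) & (((c & 1) | 0) | c));  E = ((((c & 1) | 0) & (((c & 1) | 0) | c)) & (((c & 1) ^ (1 & 1)) & 1))
2. [absorb_and →] (((c & 1) | 0) & (((c & 1) | 0) | c))  →  ((c & 1) | 0);  E = (((c & 1) | 0) & (((c & 1) ^ (1 & 1)) & 1))
3. [and_true →] (((c & 1) ^ (1 & 1)) & 1)  →  ((c & 1) ^ (1 & 1));  E = (((c & 1) | 0) & ((c & 1) ^ (1 & 1)))
4. [and_true →] (1 & 1)  →  1;  E = (((c & 1) | 0) & ((c & 1) ^ 1))
5. [and_true →] (c & 1)  →  c;  E = (((c & 1) | 0) & (c ^ 1))
6. [and_true →] (c & 1)  →  c;  cost 9 ≤ 9, done

((c | 0) & (c ^ 1))   [cost 9]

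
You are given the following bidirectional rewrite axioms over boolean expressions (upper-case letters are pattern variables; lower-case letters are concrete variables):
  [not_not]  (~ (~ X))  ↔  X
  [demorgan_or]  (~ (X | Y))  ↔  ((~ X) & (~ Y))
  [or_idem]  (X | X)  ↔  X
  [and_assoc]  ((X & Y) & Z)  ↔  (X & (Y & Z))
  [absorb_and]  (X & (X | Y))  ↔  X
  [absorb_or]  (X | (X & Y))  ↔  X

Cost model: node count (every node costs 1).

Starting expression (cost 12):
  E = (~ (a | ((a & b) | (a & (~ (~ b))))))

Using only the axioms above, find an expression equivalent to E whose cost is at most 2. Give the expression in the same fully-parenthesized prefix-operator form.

1. [not_not →] (~ (~ b))  →  b;  E = (~ (a | ((a & b) | (a & b))))
2. [or_idem →] ((a & b) | (a & b))  →  (a & b);  E = (~ (a | (a & b)))
3. [absorb_or →] (a | (a & b))  →  a;  cost 2 ≤ 2, done

(~ a)   [cost 2]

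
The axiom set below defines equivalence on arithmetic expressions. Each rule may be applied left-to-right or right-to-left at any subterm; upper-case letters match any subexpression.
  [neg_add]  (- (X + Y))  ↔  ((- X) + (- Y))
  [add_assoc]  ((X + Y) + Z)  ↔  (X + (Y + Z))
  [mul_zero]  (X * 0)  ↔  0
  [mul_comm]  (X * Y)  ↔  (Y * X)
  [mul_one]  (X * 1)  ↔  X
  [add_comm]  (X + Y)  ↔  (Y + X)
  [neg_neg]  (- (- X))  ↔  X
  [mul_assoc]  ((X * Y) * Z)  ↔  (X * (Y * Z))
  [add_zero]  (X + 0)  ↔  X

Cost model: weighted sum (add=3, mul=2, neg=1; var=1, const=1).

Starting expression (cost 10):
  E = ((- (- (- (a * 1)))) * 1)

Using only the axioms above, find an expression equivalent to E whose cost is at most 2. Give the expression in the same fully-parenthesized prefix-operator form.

1. [neg_neg →] (- (- (- (a * 1))))  →  (- (a * 1));  E = ((- (a * 1)) * 1)
2. [mul_one →] ((- (a * 1)) * 1)  →  (- (a * 1))
3. [mul_one →] (a * 1)  →  a;  cost 2 ≤ 2, done

(- a)   [cost 2]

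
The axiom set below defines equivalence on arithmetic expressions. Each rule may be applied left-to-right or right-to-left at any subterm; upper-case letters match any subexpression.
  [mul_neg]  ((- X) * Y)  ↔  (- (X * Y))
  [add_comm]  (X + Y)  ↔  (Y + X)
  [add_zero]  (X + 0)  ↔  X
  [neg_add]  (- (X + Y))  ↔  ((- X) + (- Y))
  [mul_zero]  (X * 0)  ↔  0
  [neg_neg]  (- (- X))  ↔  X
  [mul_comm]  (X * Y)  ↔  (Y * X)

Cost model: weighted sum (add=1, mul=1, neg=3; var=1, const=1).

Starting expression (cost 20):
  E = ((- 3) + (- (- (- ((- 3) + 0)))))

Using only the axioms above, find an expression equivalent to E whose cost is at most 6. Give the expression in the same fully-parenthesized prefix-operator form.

step 1: add_zero (→) rewrites ((- 3) + 0) into (- 3), now ((- 3) + (- (- (- (- 3)))))
step 2: neg_neg (→) rewrites (- (- (- 3))) into (- 3), now ((- 3) + (- (- 3)))
step 3: neg_neg (→) rewrites (- (- 3)) into 3, reaching cost 6 (bound 6)

((- 3) + 3)   [cost 6]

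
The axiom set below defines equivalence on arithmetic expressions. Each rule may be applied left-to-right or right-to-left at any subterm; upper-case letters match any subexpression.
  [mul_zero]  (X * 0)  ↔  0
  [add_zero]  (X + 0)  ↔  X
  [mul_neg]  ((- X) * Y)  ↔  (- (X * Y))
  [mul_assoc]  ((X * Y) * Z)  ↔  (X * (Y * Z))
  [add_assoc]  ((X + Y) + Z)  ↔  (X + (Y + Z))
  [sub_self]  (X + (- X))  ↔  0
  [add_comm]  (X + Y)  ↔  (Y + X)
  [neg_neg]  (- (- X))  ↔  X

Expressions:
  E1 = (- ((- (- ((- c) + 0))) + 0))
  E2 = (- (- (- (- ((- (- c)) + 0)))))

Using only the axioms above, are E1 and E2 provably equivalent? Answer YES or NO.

YES

(1) ((- (- ((- c) + 0))) + 0)  =[add_zero →]=  (- (- ((- c) + 0)))    ⊢ (- (- (- ((- c) + 0))))
(2) ((- c) + 0)  =[add_zero →]=  (- c)    ⊢ (- (- (- (- c))))
(3) (- c)  =[neg_neg ←]=  (- (- (- c)))    ⊢ (- (- (- (- (- (- c))))))
(4) (- (- c))  =[add_zero ←]=  ((- (- c)) + 0)    ⊢ E2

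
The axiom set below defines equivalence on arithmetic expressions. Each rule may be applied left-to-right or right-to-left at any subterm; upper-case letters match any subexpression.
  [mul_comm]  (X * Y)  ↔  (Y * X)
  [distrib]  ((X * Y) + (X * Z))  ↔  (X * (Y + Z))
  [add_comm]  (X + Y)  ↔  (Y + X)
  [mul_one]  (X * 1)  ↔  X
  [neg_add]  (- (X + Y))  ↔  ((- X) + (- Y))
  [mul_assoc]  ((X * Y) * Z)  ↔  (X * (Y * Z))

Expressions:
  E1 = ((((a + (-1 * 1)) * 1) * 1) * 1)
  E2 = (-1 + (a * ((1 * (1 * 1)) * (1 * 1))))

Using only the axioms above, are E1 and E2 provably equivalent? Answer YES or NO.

YES

(1) (-1 * 1)  =[mul_one →]=  -1    ⊢ ((((a + -1) * 1) * 1) * 1)
(2) ((((a + -1) * 1) * 1) * 1)  =[mul_one →]=  (((a + -1) * 1) * 1)
(3) (((a + -1) * 1) * 1)  =[mul_one →]=  ((a + -1) * 1)
(4) ((a + -1) * 1)  =[mul_one →]=  (a + -1)
(5) (a + -1)  =[add_comm →]=  (-1 + a)
(6) a  =[mul_one ←]=  (a * 1)    ⊢ (-1 + (a * 1))
(7) 1  =[mul_one ←]=  (1 * 1)    ⊢ (-1 + (a * (1 * 1)))
(8) 1  =[mul_one ←]=  (1 * 1)    ⊢ (-1 + (a * (1 * (1 * 1))))
(9) (1 * (1 * 1))  =[mul_assoc ←]=  ((1 * 1) * 1)    ⊢ (-1 + (a * ((1 * 1) * 1)))
(10) 1  =[mul_one ←]=  (1 * 1)    ⊢ (-1 + (a * ((1 * 1) * (1 * 1))))
(11) 1  =[mul_one ←]=  (1 * 1)    ⊢ E2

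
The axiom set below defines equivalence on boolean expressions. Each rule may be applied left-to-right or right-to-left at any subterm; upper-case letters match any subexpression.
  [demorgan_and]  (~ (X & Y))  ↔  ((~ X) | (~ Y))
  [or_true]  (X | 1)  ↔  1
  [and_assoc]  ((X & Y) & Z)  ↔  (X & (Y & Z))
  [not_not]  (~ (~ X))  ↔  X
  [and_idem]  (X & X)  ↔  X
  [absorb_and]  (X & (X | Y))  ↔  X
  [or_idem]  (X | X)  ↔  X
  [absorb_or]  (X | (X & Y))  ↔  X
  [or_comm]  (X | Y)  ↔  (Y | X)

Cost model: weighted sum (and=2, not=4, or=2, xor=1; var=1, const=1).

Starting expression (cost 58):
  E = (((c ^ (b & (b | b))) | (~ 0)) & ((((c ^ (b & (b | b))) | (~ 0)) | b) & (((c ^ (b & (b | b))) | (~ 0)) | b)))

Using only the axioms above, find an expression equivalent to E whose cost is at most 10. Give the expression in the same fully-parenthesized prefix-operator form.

step 1: and_idem (→) rewrites ((((c ^ (b & (b | b))) | (~ 0)) | b) & (((c ^ (b & (b | b))) | (~ 0)) | b)) into (((c ^ (b & (b | b))) | (~ 0)) | b), now (((c ^ (b & (b | b))) | (~ 0)) & (((c ^ (b & (b | b))) | (~ 0)) | b))
step 2: absorb_and (→) rewrites (((c ^ (b & (b | b))) | (~ 0)) & (((c ^ (b & (b | b))) | (~ 0)) | b)) into ((c ^ (b & (b | b))) | (~ 0))
step 3: absorb_and (→) rewrites (b & (b | b)) into b, reaching cost 10 (bound 10)

((c ^ b) | (~ 0))   [cost 10]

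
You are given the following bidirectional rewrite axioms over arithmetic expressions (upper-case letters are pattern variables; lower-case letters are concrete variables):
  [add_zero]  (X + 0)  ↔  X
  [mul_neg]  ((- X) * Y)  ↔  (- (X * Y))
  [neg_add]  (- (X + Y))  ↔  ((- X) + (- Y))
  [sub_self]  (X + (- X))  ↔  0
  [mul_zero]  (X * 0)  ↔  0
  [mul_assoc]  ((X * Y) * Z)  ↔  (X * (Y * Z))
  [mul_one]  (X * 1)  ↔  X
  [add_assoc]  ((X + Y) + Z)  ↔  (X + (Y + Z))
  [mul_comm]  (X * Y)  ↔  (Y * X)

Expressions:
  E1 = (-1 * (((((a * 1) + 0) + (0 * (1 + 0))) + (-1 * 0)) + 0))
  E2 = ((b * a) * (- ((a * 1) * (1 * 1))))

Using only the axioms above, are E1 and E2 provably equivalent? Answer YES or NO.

NO

All listed rules preserve value, hence provable equivalence implies equal values everywhere; look for a separating assignment.
a=1, b=0 gives E1 ↦ -1, E2 ↦ 0; values differ ⇒ not provably equivalent.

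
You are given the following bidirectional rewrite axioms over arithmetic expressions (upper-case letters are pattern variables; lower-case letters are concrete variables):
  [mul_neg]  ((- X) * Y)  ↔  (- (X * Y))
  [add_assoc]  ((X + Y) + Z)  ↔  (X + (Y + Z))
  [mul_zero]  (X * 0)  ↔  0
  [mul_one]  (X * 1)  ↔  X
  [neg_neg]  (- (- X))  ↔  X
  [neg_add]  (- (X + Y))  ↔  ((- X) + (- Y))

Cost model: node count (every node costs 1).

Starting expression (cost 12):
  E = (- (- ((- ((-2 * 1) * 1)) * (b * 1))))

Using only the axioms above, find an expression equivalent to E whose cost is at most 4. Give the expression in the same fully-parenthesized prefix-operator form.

(- (-2 * b))   [cost 4]

(1) (- (- ((- ((-2 * 1) * 1)) * (b * 1))))  =[neg_neg →]=  ((- ((-2 * 1) * 1)) * (b * 1))
(2) ((-2 * 1) * 1)  =[mul_one →]=  (-2 * 1)    ⊢ ((- (-2 * 1)) * (b * 1))
(3) ((- (-2 * 1)) * (b * 1))  =[mul_neg →]=  (- ((-2 * 1) * (b * 1)))
(4) (b * 1)  =[mul_one →]=  b    ⊢ (- ((-2 * 1) * b))
(5) (-2 * 1)  =[mul_one →]=  -2    ⊢ cost 4, within 4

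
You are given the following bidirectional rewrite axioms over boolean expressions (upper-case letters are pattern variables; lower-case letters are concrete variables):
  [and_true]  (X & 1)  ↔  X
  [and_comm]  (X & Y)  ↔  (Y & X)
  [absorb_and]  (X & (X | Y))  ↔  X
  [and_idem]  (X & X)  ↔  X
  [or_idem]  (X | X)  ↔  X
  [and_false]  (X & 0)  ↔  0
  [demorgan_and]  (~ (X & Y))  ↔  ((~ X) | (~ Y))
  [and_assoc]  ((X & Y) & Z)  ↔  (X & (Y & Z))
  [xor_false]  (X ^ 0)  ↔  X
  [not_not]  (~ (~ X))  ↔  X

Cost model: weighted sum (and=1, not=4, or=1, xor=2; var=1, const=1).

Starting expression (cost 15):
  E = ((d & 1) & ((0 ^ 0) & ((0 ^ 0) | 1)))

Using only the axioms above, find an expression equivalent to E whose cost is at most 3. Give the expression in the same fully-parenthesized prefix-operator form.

1. [absorb_and →] ((0 ^ 0) & ((0 ^ 0) | 1))  →  (0 ^ 0);  E = ((d & 1) & (0 ^ 0))
2. [xor_false →] (0 ^ 0)  →  0;  E = ((d & 1) & 0)
3. [and_true →] (d & 1)  →  d;  cost 3 ≤ 3, done

(d & 0)   [cost 3]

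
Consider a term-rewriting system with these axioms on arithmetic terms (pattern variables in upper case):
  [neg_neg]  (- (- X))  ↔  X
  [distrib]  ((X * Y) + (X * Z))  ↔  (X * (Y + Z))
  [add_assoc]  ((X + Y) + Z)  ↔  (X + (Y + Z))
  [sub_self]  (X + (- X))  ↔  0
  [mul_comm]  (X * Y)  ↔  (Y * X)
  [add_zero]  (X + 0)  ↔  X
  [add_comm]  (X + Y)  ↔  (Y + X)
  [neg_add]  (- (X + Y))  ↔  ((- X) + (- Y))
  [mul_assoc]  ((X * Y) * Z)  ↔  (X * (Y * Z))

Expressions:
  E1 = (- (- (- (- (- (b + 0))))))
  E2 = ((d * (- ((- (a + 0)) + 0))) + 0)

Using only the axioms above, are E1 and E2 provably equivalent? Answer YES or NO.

NO

Every axiom is a valid identity, so a rewrite proof would force E1 and E2 to agree under every assignment.
At a=0, b=1, d=0: E1 = -1 but E2 = 0; they differ, so no derivation exists.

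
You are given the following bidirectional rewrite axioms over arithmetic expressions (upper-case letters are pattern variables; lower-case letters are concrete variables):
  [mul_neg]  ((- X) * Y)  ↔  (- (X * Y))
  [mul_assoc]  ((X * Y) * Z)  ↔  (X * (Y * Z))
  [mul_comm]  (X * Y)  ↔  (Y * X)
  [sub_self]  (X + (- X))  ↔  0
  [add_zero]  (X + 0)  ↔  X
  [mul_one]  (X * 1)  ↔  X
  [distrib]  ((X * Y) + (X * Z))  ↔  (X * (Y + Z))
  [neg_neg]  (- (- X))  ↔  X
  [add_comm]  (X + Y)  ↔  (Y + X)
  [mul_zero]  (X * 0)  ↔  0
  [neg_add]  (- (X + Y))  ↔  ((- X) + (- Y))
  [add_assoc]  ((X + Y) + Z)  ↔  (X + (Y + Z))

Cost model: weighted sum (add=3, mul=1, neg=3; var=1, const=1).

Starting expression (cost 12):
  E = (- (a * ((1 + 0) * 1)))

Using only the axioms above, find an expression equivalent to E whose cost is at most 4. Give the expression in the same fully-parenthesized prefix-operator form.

(- a)   [cost 4]

step 1: mul_one (→) rewrites ((1 + 0) * 1) into (1 + 0), now (- (a * (1 + 0)))
step 2: add_zero (→) rewrites (1 + 0) into 1, now (- (a * 1))
step 3: mul_one (→) rewrites (a * 1) into a, reaching cost 4 (bound 4)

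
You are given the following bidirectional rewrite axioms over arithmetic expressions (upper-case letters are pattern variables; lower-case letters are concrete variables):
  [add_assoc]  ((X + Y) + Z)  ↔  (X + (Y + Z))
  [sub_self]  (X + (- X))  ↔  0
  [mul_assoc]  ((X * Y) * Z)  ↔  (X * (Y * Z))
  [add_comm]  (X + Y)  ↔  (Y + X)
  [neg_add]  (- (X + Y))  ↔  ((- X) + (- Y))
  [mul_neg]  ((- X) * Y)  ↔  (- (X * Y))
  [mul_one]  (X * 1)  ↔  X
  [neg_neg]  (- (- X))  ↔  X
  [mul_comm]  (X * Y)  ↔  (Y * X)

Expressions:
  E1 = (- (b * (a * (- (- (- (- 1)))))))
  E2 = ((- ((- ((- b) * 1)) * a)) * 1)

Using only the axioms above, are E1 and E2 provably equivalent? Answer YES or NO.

YES

(1) (- (- 1))  =[neg_neg →]=  1    ⊢ (- (b * (a * (- (- 1)))))
(2) (- (- 1))  =[neg_neg →]=  1    ⊢ (- (b * (a * 1)))
(3) (a * 1)  =[mul_one →]=  a    ⊢ (- (b * a))
(4) (- (b * a))  =[mul_one ←]=  ((- (b * a)) * 1)
(5) b  =[neg_neg ←]=  (- (- b))    ⊢ ((- ((- (- b)) * a)) * 1)
(6) (- b)  =[mul_one ←]=  ((- b) * 1)    ⊢ E2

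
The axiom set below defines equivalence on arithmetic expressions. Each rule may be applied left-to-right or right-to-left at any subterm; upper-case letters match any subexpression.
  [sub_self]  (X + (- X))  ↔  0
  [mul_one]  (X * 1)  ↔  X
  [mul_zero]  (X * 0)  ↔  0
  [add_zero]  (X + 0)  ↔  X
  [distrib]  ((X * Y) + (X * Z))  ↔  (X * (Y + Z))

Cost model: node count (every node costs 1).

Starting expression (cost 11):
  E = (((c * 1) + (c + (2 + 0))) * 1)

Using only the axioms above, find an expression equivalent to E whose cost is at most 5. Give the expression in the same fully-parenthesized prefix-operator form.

(1) (c * 1)  =[mul_one →]=  c    ⊢ ((c + (c + (2 + 0))) * 1)
(2) (2 + 0)  =[add_zero →]=  2    ⊢ ((c + (c + 2)) * 1)
(3) ((c + (c + 2)) * 1)  =[mul_one →]=  (c + (c + 2))    ⊢ cost 5, within 5

(c + (c + 2))   [cost 5]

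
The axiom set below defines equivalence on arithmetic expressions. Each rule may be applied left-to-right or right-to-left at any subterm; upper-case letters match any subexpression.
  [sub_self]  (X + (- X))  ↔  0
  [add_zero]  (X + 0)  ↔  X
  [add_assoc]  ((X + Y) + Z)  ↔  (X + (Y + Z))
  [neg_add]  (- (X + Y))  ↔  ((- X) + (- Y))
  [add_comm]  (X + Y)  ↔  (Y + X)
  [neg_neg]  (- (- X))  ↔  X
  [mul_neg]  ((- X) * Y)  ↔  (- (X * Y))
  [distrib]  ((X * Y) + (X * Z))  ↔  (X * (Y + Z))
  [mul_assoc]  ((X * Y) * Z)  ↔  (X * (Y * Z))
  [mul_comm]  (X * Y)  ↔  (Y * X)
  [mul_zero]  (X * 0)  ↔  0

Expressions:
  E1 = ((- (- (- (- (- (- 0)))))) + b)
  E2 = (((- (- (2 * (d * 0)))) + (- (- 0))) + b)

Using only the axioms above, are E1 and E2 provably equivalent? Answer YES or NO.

YES

(1) (- (- (- (- (- 0)))))  =[neg_neg →]=  (- (- (- 0)))    ⊢ ((- (- (- (- 0)))) + b)
(2) (- (- 0))  =[neg_neg →]=  0    ⊢ ((- (- 0)) + b)
(3) (- (- 0))  =[neg_neg →]=  0    ⊢ (0 + b)
(4) 0  =[mul_zero ←]=  (2 * 0)    ⊢ ((2 * 0) + b)
(5) (2 * 0)  =[add_zero ←]=  ((2 * 0) + 0)    ⊢ (((2 * 0) + 0) + b)
(6) (2 * 0)  =[neg_neg ←]=  (- (- (2 * 0)))    ⊢ (((- (- (2 * 0))) + 0) + b)
(7) 0  =[neg_neg ←]=  (- (- 0))    ⊢ (((- (- (2 * 0))) + (- (- 0))) + b)
(8) 0  =[mul_zero ←]=  (d * 0)    ⊢ E2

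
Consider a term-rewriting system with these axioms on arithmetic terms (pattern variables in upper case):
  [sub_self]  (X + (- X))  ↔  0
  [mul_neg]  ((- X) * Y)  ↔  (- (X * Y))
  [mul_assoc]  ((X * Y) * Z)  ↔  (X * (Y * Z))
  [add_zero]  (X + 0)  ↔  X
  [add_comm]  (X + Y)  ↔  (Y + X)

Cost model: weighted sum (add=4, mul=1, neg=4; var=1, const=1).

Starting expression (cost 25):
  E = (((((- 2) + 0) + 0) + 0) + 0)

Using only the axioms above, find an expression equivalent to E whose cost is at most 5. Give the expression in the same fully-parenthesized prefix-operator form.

(- 2)   [cost 5]

step 1: add_zero (→) rewrites ((- 2) + 0) into (- 2), now ((((- 2) + 0) + 0) + 0)
step 2: add_zero (→) rewrites (((- 2) + 0) + 0) into ((- 2) + 0), now (((- 2) + 0) + 0)
step 3: add_zero (→) rewrites ((- 2) + 0) into (- 2), now ((- 2) + 0)
step 4: add_zero (→) rewrites ((- 2) + 0) into (- 2), reaching cost 5 (bound 5)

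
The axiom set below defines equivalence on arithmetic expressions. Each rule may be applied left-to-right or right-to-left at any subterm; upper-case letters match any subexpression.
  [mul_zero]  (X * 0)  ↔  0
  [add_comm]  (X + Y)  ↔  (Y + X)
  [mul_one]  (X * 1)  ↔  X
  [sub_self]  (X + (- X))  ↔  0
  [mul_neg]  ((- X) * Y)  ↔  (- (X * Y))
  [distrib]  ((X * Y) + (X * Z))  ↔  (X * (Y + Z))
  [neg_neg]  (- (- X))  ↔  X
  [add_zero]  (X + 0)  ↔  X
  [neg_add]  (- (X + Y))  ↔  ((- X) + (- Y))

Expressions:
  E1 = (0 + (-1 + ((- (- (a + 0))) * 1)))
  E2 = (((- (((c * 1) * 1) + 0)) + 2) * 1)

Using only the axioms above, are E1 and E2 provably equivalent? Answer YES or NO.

All listed rules preserve value, hence provable equivalence implies equal values everywhere; look for a separating assignment.
a=0, c=0 gives E1 ↦ -1, E2 ↦ 2; values differ ⇒ not provably equivalent.

NO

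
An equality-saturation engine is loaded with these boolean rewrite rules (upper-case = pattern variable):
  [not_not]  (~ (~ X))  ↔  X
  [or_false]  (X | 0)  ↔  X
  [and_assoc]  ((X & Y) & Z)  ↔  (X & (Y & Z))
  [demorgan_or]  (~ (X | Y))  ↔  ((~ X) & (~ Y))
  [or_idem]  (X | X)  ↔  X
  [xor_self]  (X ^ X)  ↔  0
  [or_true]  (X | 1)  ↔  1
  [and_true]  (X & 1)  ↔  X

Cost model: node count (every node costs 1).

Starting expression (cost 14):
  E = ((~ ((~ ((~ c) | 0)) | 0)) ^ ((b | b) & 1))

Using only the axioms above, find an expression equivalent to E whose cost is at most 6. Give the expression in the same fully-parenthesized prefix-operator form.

((~ c) ^ (b & 1))   [cost 6]

1. [or_false →] ((~ ((~ c) | 0)) | 0)  →  (~ ((~ c) | 0));  E = ((~ (~ ((~ c) | 0))) ^ ((b | b) & 1))
2. [or_idem →] (b | b)  →  b;  E = ((~ (~ ((~ c) | 0))) ^ (b & 1))
3. [or_false →] ((~ c) | 0)  →  (~ c);  E = ((~ (~ (~ c))) ^ (b & 1))
4. [not_not →] (~ (~ c))  →  c;  cost 6 ≤ 6, done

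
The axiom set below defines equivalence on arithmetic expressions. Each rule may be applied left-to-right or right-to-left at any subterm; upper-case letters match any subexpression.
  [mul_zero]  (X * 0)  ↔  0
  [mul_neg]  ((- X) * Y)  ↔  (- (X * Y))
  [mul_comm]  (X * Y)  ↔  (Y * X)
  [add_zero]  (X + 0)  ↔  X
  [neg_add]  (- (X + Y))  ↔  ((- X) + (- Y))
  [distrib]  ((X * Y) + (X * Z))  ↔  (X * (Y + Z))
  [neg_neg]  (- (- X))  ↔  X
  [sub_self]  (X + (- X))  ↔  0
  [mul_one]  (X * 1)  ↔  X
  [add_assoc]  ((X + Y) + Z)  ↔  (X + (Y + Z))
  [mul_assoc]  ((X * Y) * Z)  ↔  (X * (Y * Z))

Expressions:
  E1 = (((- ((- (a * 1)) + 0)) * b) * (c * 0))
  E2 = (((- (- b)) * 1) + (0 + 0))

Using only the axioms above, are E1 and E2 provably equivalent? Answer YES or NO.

All listed rules preserve value, hence provable equivalence implies equal values everywhere; look for a separating assignment.
a=0, b=1, c=0 gives E1 ↦ 0, E2 ↦ 1; values differ ⇒ not provably equivalent.

NO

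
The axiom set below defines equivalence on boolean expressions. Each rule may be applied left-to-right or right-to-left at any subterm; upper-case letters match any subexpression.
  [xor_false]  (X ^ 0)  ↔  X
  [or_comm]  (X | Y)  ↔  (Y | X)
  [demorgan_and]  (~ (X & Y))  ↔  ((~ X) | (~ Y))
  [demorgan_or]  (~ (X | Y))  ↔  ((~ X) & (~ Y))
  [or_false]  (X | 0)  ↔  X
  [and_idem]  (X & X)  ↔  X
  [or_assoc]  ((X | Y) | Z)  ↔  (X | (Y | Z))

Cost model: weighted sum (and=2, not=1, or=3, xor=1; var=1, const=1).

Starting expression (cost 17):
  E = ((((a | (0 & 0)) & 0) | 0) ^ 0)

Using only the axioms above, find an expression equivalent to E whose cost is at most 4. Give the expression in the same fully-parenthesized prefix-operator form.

1. [and_idem →] (0 & 0)  →  0;  E = ((((a | 0) & 0) | 0) ^ 0)
2. [or_false →] (a | 0)  →  a;  E = (((a & 0) | 0) ^ 0)
3. [or_false →] ((a & 0) | 0)  →  (a & 0);  E = ((a & 0) ^ 0)
4. [xor_false →] ((a & 0) ^ 0)  →  (a & 0);  cost 4 ≤ 4, done

(a & 0)   [cost 4]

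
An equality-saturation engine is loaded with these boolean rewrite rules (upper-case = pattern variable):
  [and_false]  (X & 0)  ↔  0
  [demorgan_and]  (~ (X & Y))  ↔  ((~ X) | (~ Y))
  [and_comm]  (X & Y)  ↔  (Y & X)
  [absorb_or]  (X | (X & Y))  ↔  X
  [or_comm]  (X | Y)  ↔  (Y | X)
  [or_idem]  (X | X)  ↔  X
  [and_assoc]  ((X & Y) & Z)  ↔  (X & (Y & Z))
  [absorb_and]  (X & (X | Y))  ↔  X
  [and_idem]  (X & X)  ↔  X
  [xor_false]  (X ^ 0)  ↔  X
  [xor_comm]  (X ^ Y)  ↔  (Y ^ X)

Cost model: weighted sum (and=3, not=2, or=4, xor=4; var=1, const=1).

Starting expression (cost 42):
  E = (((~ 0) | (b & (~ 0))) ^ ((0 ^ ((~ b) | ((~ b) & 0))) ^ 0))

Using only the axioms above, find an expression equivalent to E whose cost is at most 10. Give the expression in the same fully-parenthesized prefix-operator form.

((~ 0) ^ (~ b))   [cost 10]

1. [absorb_or →] ((~ b) | ((~ b) & 0))  →  (~ b);  E = (((~ 0) | (b & (~ 0))) ^ ((0 ^ (~ b)) ^ 0))
2. [xor_comm →] (0 ^ (~ b))  →  ((~ b) ^ 0);  E = (((~ 0) | (b & (~ 0))) ^ (((~ b) ^ 0) ^ 0))
3. [xor_false →] (((~ b) ^ 0) ^ 0)  →  ((~ b) ^ 0);  E = (((~ 0) | (b & (~ 0))) ^ ((~ b) ^ 0))
4. [and_comm →] (b & (~ 0))  →  ((~ 0) & b);  E = (((~ 0) | ((~ 0) & b)) ^ ((~ b) ^ 0))
5. [xor_false →] ((~ b) ^ 0)  →  (~ b);  E = (((~ 0) | ((~ 0) & b)) ^ (~ b))
6. [absorb_or →] ((~ 0) | ((~ 0) & b))  →  (~ 0);  cost 10 ≤ 10, done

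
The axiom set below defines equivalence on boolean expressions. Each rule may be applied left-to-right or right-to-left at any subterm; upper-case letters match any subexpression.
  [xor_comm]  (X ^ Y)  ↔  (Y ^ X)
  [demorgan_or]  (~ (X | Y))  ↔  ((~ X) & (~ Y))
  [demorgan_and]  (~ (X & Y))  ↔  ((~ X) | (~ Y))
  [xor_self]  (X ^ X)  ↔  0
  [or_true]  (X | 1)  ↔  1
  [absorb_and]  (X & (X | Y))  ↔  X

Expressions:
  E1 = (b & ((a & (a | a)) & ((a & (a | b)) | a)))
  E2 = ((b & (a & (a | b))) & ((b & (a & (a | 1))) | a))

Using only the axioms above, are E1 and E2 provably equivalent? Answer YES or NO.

YES

(1) (a & (a | b))  =[absorb_and →]=  a    ⊢ (b & ((a & (a | a)) & (a | a)))
(2) (a & (a | a))  =[absorb_and →]=  a    ⊢ (b & (a & (a | a)))
(3) (a & (a | a))  =[absorb_and →]=  a    ⊢ (b & a)
(4) (b & a)  =[absorb_and ←]=  ((b & a) & ((b & a) | a))
(5) a  =[absorb_and ←]=  (a & (a | 1))    ⊢ ((b & a) & ((b & (a & (a | 1))) | a))
(6) a  =[absorb_and ←]=  (a & (a | b))    ⊢ E2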